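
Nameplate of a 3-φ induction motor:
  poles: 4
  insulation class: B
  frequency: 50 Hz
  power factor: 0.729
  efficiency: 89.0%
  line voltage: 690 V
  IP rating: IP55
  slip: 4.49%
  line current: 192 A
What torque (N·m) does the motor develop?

992 N·m

P_in = √3·V·I·cosφ = 1.732 × 690 × 192 × 0.729 = 167273 W
P_out = η·P_in = 0.89 × 167273 = 148873 W
n_s = 120×50/4 = 1500 rpm; n = 1500×(1−0.0449) = 1433 rpm
ω = 2π×1433/60 = 150.1 rad/s
τ = P_out/ω = 148873/150.1 = 992 N·m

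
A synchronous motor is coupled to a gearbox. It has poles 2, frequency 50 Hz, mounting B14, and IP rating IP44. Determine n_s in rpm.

n_s = 120f/p = 120×50/2 = 3000 rpm

3000 rpm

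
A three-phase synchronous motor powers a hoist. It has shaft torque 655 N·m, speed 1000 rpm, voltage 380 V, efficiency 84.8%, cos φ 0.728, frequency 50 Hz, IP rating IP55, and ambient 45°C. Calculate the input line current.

ω = 2π×1000/60 = 104.7 rad/s; P_out = τω = 655 × 104.7 = 68579 W
P_in = P_out / η = 68579 / 0.848 = 80871 W
I_L = P_in / (√3·V_L·cosφ) = 80871 / (1.732 × 380 × 0.728) = 169 A

169 A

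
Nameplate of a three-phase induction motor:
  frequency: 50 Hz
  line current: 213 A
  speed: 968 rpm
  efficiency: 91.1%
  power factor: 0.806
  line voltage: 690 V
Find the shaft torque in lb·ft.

1360 lb·ft

P_in = √3·V·I·cosφ = 1.732 × 690 × 213 × 0.806 = 205169 W
P_out = η·P_in = 0.911 × 205169 = 186909 W
n = 968 rpm
ω = 2π×968/60 = 101.4 rad/s
τ = P_out/ω = 186909/101.4 = 1843 N·m
In lb·ft: 1843/1.356 = 1360 lb·ft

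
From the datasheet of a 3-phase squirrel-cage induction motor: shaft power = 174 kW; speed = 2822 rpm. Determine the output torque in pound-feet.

434 lb·ft

ω = 2π × 2822/60 = 295.5 rad/s
τ = P/ω = 174000/295.5 = 588.8 N·m
In lb·ft: 588.8/1.356 = 434 lb·ft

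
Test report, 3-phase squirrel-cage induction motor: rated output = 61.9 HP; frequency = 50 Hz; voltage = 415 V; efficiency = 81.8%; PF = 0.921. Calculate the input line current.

85.3 A

P_out = 61.9 × 746 = 46177 W
P_in = P_out / η = 46177 / 0.818 = 56451 W
I_L = P_in / (√3·V_L·cosφ) = 56451 / (1.732 × 415 × 0.921) = 85.3 A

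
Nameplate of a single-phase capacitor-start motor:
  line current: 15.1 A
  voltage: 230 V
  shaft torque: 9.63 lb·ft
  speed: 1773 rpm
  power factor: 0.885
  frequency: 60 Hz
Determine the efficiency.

τ = 9.63 lb·ft × 1.356 = 13.06 N·m
ω = 2π × 1773/60 = 185.7 rad/s; P_out = τω = 13.06 × 185.7 = 2425 W
P_in = V·I·cosφ = 230 × 15.1 × 0.885 = 3074 W
η = P_out / P_in = 2425 / 3074 = 0.789 = 78.9%

78.9 %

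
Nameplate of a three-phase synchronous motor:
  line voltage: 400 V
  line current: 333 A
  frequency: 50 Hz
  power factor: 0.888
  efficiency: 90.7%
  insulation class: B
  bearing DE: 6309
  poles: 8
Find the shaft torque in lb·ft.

P_in = √3·V·I·cosφ = 1.732 × 400 × 333 × 0.888 = 204864 W
P_out = η·P_in = 0.907 × 204864 = 185812 W
n = n_s = 120×50/8 = 750 rpm (synchronous)
ω = 2π×750/60 = 78.54 rad/s
τ = P_out/ω = 185812/78.54 = 2366 N·m
In lb·ft: 2366/1.356 = 1740 lb·ft

1740 lb·ft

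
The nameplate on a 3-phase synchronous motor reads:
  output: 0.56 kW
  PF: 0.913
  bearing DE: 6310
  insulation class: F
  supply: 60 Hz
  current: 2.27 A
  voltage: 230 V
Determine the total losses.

P_in = √3·V·I·cosφ = 1.732×230×2.27×0.913 = 826 W
P_out = 560 W
Losses = P_in − P_out = 826 − 560 = 266 W

266 W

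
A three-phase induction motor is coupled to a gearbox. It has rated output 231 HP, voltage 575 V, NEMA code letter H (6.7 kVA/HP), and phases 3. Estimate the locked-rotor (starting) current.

S_LR = 6.7 × 231 = 1547.7 kVA
I_LR = S_LR/(√3·V_L) = 1547700/(1.732×575) = 1550 A

1550 A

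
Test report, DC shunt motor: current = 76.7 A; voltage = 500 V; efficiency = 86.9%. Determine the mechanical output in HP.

P_in = V·I = 500 × 76.7 = 38350 W
P_out = η·P_in = 0.869 × 38350 = 33326 W
= 33326/746 = 44.7 HP

44.7 HP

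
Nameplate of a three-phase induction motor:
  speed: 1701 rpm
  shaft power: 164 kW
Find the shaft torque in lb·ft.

679 lb·ft

ω = 2π × 1701/60 = 178.1 rad/s
τ = P/ω = 164000/178.1 = 920.8 N·m
In lb·ft: 920.8/1.356 = 679 lb·ft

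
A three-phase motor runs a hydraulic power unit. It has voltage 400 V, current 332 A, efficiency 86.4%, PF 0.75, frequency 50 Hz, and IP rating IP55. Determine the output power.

P_in = √3·V·I·cosφ = 1.732 × 400 × 332 × 0.75 = 172507 W
P_out = η·P_in = 0.864 × 172507 = 149046 W

149 kW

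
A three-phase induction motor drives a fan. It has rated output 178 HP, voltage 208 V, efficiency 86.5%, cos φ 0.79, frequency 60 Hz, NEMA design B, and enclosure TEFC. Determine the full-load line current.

539 A

P_out = 178 × 746 = 132788 W
P_in = P_out / η = 132788 / 0.865 = 153512 W
I_L = P_in / (√3·V_L·cosφ) = 153512 / (1.732 × 208 × 0.79) = 539 A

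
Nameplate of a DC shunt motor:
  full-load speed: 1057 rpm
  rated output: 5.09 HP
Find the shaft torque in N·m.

P_out = 5.09 × 746 = 3797 W
ω = 2π × 1057/60 = 110.7 rad/s
τ = P_out/ω = 3797/110.7 = 34.3 N·m

34.3 N·m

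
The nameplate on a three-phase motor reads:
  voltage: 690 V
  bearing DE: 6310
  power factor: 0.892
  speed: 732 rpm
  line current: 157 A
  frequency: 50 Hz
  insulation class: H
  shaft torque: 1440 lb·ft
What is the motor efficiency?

τ = 1440 lb·ft × 1.356 = 1953 N·m
ω = 2π × 732/60 = 76.65 rad/s; P_out = τω = 1953 × 76.65 = 149697 W
P_in = √3·V_L·I_L·cosφ = 1.732 × 690 × 157 × 0.892 = 167364 W
η = P_out / P_in = 149697 / 167364 = 0.894 = 89.4%

89.4 %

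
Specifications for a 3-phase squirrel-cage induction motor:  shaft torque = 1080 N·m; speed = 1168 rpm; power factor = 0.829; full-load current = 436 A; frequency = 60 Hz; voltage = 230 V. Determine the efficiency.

ω = 2π × 1168/60 = 122.3 rad/s; P_out = τω = 1080 × 122.3 = 132084 W
P_in = √3·V_L·I_L·cosφ = 1.732 × 230 × 436 × 0.829 = 143985 W
η = P_out / P_in = 132084 / 143985 = 0.917 = 91.7%

91.7 %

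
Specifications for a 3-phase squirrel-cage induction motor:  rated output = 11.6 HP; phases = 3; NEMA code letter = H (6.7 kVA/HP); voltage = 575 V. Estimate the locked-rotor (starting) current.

78 A

S_LR = 6.7 × 11.6 = 77.72 kVA
I_LR = S_LR/(√3·V_L) = 77720/(1.732×575) = 78 A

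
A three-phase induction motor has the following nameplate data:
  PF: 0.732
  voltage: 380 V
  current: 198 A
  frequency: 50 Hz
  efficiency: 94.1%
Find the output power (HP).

P_in = √3·V·I·cosφ = 1.732 × 380 × 198 × 0.732 = 95391 W
P_out = η·P_in = 0.941 × 95391 = 89763 W
= 89763/746 = 120 HP

120 HP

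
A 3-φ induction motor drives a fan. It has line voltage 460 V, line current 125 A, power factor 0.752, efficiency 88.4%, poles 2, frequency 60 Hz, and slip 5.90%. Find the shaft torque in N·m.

P_in = √3·V·I·cosφ = 1.732 × 460 × 125 × 0.752 = 74892 W
P_out = η·P_in = 0.884 × 74892 = 66205 W
n_s = 120×60/2 = 3600 rpm; n = 3600×(1−0.059) = 3388 rpm
ω = 2π×3388/60 = 354.8 rad/s
τ = P_out/ω = 66205/354.8 = 187 N·m

187 N·m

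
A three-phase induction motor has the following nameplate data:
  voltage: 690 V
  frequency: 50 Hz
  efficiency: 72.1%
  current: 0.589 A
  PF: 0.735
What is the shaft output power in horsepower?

P_in = √3·V·I·cosφ = 1.732 × 690 × 0.589 × 0.735 = 517 W
P_out = η·P_in = 0.721 × 517 = 373 W
= 373/746 = 0.5 HP

0.5 HP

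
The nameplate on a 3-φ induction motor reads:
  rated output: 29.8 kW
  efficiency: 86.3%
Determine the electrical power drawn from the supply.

P_out = 29800 W
P_in = P_out/η = 29800/0.863 = 34531 W = 34.5 kW

34.5 kW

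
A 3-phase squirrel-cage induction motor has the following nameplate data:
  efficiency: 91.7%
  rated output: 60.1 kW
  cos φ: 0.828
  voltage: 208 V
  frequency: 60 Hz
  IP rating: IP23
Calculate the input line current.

P_out = 60.1 kW = 60100 W
P_in = P_out / η = 60100 / 0.917 = 65540 W
I_L = P_in / (√3·V_L·cosφ) = 65540 / (1.732 × 208 × 0.828) = 220 A

220 A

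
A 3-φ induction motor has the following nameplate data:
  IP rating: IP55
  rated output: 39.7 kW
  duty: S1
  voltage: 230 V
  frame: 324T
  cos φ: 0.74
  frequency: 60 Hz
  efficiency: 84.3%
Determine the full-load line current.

160 A

P_out = 39.7 kW = 39700 W
P_in = P_out / η = 39700 / 0.843 = 47094 W
I_L = P_in / (√3·V_L·cosφ) = 47094 / (1.732 × 230 × 0.74) = 160 A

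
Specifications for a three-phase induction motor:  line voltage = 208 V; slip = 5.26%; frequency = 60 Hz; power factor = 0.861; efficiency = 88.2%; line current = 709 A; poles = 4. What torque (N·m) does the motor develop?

1090 N·m

P_in = √3·V·I·cosφ = 1.732 × 208 × 709 × 0.861 = 219918 W
P_out = η·P_in = 0.882 × 219918 = 193968 W
n_s = 120×60/4 = 1800 rpm; n = 1800×(1−0.0526) = 1705 rpm
ω = 2π×1705/60 = 178.5 rad/s
τ = P_out/ω = 193968/178.5 = 1090 N·m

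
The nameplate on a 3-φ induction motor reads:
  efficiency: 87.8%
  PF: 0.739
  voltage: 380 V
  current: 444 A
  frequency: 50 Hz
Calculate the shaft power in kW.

P_in = √3·V·I·cosφ = 1.732 × 380 × 444 × 0.739 = 215953 W
P_out = η·P_in = 0.878 × 215953 = 189607 W

190 kW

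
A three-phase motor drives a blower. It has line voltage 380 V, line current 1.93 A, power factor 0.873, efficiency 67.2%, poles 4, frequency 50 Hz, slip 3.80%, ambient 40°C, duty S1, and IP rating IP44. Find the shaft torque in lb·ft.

P_in = √3·V·I·cosφ = 1.732 × 380 × 1.93 × 0.873 = 1109 W
P_out = η·P_in = 0.672 × 1109 = 745 W
n_s = 120×50/4 = 1500 rpm; n = 1500×(1−0.038) = 1443 rpm
ω = 2π×1443/60 = 151.1 rad/s
τ = P_out/ω = 745/151.1 = 4.931 N·m
In lb·ft: 4.931/1.356 = 3.64 lb·ft

3.64 lb·ft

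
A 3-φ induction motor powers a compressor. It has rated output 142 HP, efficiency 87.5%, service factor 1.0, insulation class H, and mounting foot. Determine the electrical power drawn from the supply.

121 kW

P_out = 142 × 746 = 105932 W
P_in = P_out/η = 105932/0.875 = 121065 W = 121 kW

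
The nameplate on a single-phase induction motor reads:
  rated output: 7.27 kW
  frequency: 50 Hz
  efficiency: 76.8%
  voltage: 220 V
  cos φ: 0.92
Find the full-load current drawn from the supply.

46.8 A

P_out = 7.27 kW = 7270 W
P_in = P_out / η = 7270 / 0.768 = 9466 W
I = P_in / (V·cosφ) = 9466 / (220 × 0.92) = 46.8 A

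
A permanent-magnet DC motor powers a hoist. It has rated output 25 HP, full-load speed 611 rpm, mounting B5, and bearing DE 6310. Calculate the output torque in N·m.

P_out = 25 × 746 = 18650 W
ω = 2π × 611/60 = 63.98 rad/s
τ = P_out/ω = 18650/63.98 = 291 N·m

291 N·m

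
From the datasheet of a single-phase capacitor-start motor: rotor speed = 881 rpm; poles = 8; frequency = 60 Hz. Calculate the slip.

2.11 %

n_s = 120f/p = 120×60/8 = 900 rpm
s = (n_s − n)/n_s = (900 − 881)/900 = 0.0211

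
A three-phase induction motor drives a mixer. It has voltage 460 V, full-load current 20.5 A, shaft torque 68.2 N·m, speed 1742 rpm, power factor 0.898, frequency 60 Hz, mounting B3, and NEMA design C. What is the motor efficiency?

84.8 %

ω = 2π × 1742/60 = 182.4 rad/s; P_out = τω = 68.2 × 182.4 = 12440 W
P_in = √3·V_L·I_L·cosφ = 1.732 × 460 × 20.5 × 0.898 = 14667 W
η = P_out / P_in = 12440 / 14667 = 0.848 = 84.8%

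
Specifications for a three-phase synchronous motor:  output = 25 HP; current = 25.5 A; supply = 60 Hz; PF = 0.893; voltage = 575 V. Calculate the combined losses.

P_in = √3·V·I·cosφ = 1.732×575×25.5×0.893 = 22678 W
P_out = 25×746 = 18650 W
Losses = P_in − P_out = 22678 − 18650 = 4028 W

4.03 kW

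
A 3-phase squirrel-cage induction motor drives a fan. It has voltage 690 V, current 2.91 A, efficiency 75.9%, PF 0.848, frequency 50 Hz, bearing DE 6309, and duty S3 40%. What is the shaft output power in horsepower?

P_in = √3·V·I·cosφ = 1.732 × 690 × 2.91 × 0.848 = 2949 W
P_out = η·P_in = 0.759 × 2949 = 2238 W
= 2238/746 = 3 HP

3 HP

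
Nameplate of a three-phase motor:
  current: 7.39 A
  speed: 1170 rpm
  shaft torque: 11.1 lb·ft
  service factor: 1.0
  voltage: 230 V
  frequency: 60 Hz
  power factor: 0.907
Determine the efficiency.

69.1 %

τ = 11.1 lb·ft × 1.356 = 15.05 N·m
ω = 2π × 1170/60 = 122.5 rad/s; P_out = τω = 15.05 × 122.5 = 1844 W
P_in = √3·V_L·I_L·cosφ = 1.732 × 230 × 7.39 × 0.907 = 2670 W
η = P_out / P_in = 1844 / 2670 = 0.691 = 69.1%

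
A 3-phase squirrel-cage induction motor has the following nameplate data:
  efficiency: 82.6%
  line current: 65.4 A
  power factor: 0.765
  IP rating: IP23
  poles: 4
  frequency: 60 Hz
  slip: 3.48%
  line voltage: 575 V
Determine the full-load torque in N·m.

226 N·m

P_in = √3·V·I·cosφ = 1.732 × 575 × 65.4 × 0.765 = 49826 W
P_out = η·P_in = 0.826 × 49826 = 41156 W
n_s = 120×60/4 = 1800 rpm; n = 1800×(1−0.0348) = 1737 rpm
ω = 2π×1737/60 = 181.9 rad/s
τ = P_out/ω = 41156/181.9 = 226 N·m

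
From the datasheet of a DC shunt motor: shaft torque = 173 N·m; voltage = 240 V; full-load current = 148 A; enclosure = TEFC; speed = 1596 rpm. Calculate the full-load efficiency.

81.4 %

ω = 2π × 1596/60 = 167.1 rad/s; P_out = τω = 173 × 167.1 = 28908 W
P_in = V·I = 240 × 148 = 35520 W
η = P_out / P_in = 28908 / 35520 = 0.814 = 81.4%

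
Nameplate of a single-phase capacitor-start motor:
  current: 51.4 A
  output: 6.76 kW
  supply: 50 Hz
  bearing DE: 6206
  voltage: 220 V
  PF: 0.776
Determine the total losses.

P_in = V·I·cosφ = 220×51.4×0.776 = 8775 W
P_out = 6760 W
Losses = P_in − P_out = 8775 − 6760 = 2015 W

2020 W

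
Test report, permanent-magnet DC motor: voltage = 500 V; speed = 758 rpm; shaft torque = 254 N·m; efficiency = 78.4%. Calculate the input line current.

ω = 2π×758/60 = 79.38 rad/s; P_out = τω = 254 × 79.38 = 20163 W
P_in = P_out / η = 20163 / 0.784 = 25718 W
I = P_in / V = 25718 / 500 = 51.4 A

51.4 A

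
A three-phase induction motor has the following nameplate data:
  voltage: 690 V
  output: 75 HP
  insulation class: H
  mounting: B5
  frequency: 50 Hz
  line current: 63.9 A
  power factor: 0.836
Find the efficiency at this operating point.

87.6 %

P_out = 75 × 746 = 55950 W
P_in = √3·V_L·I_L·cosφ = 1.732 × 690 × 63.9 × 0.836 = 63842 W
η = P_out / P_in = 55950 / 63842 = 0.876 = 87.6%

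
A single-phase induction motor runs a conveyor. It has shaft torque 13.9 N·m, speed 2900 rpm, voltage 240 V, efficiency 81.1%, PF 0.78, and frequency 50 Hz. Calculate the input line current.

ω = 2π×2900/60 = 303.7 rad/s; P_out = τω = 13.9 × 303.7 = 4221 W
P_in = P_out / η = 4221 / 0.811 = 5205 W
I = P_in / (V·cosφ) = 5205 / (240 × 0.78) = 27.8 A

27.8 A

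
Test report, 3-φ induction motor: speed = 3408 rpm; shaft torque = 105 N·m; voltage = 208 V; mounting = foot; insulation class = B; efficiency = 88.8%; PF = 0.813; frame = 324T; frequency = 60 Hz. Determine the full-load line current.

ω = 2π×3408/60 = 356.9 rad/s; P_out = τω = 105 × 356.9 = 37475 W
P_in = P_out / η = 37475 / 0.888 = 42202 W
I_L = P_in / (√3·V_L·cosφ) = 42202 / (1.732 × 208 × 0.813) = 144 A

144 A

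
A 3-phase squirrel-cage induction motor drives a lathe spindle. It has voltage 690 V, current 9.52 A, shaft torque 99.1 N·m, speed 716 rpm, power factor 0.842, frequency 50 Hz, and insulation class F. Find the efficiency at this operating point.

77.6 %

ω = 2π × 716/60 = 74.98 rad/s; P_out = τω = 99.1 × 74.98 = 7431 W
P_in = √3·V_L·I_L·cosφ = 1.732 × 690 × 9.52 × 0.842 = 9580 W
η = P_out / P_in = 7431 / 9580 = 0.776 = 77.6%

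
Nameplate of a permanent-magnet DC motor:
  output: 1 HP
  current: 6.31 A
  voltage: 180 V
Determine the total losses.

390 W

P_in = V·I = 180×6.31 = 1136 W
P_out = 1×746 = 746 W
Losses = P_in − P_out = 1136 − 746 = 390 W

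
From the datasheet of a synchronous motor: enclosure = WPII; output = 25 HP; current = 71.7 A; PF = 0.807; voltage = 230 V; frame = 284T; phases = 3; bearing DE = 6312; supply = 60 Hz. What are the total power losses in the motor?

P_in = √3·V·I·cosφ = 1.732×230×71.7×0.807 = 23050 W
P_out = 25×746 = 18650 W
Losses = P_in − P_out = 23050 − 18650 = 4400 W

4.4 kW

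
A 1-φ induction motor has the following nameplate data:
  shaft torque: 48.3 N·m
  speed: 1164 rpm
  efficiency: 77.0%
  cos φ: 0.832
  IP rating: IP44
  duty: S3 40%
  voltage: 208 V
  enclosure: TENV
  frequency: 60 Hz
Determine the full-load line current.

44.2 A

ω = 2π×1164/60 = 121.9 rad/s; P_out = τω = 48.3 × 121.9 = 5888 W
P_in = P_out / η = 5888 / 0.770 = 7647 W
I = P_in / (V·cosφ) = 7647 / (208 × 0.832) = 44.2 A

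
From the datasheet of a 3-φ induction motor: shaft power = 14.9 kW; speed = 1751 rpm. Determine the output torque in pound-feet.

ω = 2π × 1751/60 = 183.4 rad/s
τ = P/ω = 14900/183.4 = 81.24 N·m
In lb·ft: 81.24/1.356 = 59.9 lb·ft

59.9 lb·ft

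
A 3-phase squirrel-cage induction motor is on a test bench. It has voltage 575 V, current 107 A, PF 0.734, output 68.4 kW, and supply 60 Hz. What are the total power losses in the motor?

P_in = √3·V·I·cosφ = 1.732×575×107×0.734 = 78216 W
P_out = 68400 W
Losses = P_in − P_out = 78216 − 68400 = 9816 W

9.82 kW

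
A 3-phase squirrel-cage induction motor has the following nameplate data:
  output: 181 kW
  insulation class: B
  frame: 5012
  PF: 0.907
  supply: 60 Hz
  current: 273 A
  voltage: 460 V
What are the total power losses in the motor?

P_in = √3·V·I·cosφ = 1.732×460×273×0.907 = 197277 W
P_out = 181000 W
Losses = P_in − P_out = 197277 − 181000 = 16277 W

16300 W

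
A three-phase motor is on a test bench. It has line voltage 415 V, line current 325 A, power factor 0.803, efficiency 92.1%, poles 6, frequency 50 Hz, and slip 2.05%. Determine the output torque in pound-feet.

1240 lb·ft

P_in = √3·V·I·cosφ = 1.732 × 415 × 325 × 0.803 = 187584 W
P_out = η·P_in = 0.921 × 187584 = 172765 W
n_s = 120×50/6 = 1000 rpm; n = 1000×(1−0.0205) = 980 rpm
ω = 2π×980/60 = 102.6 rad/s
τ = P_out/ω = 172765/102.6 = 1684 N·m
In lb·ft: 1684/1.356 = 1240 lb·ft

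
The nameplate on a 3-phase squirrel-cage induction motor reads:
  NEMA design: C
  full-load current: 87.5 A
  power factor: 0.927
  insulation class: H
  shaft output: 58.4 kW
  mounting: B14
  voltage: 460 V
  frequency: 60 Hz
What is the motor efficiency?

P_out = 58.4 kW = 58400 W
P_in = √3·V_L·I_L·cosφ = 1.732 × 460 × 87.5 × 0.927 = 64624 W
η = P_out / P_in = 58400 / 64624 = 0.904 = 90.4%

90.4 %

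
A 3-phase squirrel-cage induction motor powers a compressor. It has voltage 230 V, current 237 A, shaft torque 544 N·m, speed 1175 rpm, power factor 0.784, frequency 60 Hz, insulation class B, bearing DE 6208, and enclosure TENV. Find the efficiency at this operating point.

ω = 2π × 1175/60 = 123 rad/s; P_out = τω = 544 × 123 = 66912 W
P_in = √3·V_L·I_L·cosφ = 1.732 × 230 × 237 × 0.784 = 74018 W
η = P_out / P_in = 66912 / 74018 = 0.904 = 90.4%

90.4 %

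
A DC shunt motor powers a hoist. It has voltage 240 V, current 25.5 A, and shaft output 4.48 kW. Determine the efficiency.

P_out = 4.48 kW = 4480 W
P_in = V·I = 240 × 25.5 = 6120 W
η = P_out / P_in = 4480 / 6120 = 0.732 = 73.2%

73.2 %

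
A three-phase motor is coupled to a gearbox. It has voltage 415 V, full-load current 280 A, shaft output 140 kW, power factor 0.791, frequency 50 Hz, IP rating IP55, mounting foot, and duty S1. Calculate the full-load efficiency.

P_out = 140 kW = 140000 W
P_in = √3·V_L·I_L·cosφ = 1.732 × 415 × 280 × 0.791 = 159195 W
η = P_out / P_in = 140000 / 159195 = 0.879 = 87.9%

87.9 %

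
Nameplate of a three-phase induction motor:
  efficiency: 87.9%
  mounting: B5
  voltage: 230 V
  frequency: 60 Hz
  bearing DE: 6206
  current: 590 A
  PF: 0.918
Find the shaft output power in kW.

190 kW

P_in = √3·V·I·cosφ = 1.732 × 230 × 590 × 0.918 = 215760 W
P_out = η·P_in = 0.879 × 215760 = 189653 W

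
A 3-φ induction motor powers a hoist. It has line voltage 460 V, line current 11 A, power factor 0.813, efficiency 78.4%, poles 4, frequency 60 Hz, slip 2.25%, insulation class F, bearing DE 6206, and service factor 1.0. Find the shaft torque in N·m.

30.3 N·m

P_in = √3·V·I·cosφ = 1.732 × 460 × 11 × 0.813 = 7125 W
P_out = η·P_in = 0.784 × 7125 = 5586 W
n_s = 120×60/4 = 1800 rpm; n = 1800×(1−0.0225) = 1760 rpm
ω = 2π×1760/60 = 184.3 rad/s
τ = P_out/ω = 5586/184.3 = 30.3 N·m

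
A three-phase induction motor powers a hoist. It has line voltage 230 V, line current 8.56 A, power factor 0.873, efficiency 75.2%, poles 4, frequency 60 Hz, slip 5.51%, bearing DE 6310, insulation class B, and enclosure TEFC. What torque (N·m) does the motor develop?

P_in = √3·V·I·cosφ = 1.732 × 230 × 8.56 × 0.873 = 2977 W
P_out = η·P_in = 0.752 × 2977 = 2239 W
n_s = 120×60/4 = 1800 rpm; n = 1800×(1−0.0551) = 1701 rpm
ω = 2π×1701/60 = 178.1 rad/s
τ = P_out/ω = 2239/178.1 = 12.6 N·m

12.6 N·m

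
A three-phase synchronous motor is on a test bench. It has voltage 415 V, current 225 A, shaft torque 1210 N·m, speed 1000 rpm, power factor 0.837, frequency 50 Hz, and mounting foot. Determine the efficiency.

93.6 %

ω = 2π × 1000/60 = 104.7 rad/s; P_out = τω = 1210 × 104.7 = 126687 W
P_in = √3·V_L·I_L·cosφ = 1.732 × 415 × 225 × 0.837 = 135364 W
η = P_out / P_in = 126687 / 135364 = 0.936 = 93.6%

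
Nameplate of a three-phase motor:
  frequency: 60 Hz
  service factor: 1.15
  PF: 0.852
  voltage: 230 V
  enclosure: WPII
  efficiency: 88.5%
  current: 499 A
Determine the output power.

150 kW

P_in = √3·V·I·cosφ = 1.732 × 230 × 499 × 0.852 = 169362 W
P_out = η·P_in = 0.885 × 169362 = 149885 W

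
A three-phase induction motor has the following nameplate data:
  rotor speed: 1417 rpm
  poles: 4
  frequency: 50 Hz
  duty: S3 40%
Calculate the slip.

5.53 %

n_s = 120f/p = 120×50/4 = 1500 rpm
s = (n_s − n)/n_s = (1500 − 1417)/1500 = 0.0553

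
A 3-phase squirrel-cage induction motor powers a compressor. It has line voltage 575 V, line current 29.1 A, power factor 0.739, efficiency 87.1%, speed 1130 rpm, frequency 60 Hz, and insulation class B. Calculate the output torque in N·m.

P_in = √3·V·I·cosφ = 1.732 × 575 × 29.1 × 0.739 = 21417 W
P_out = η·P_in = 0.871 × 21417 = 18654 W
n = 1130 rpm
ω = 2π×1130/60 = 118.3 rad/s
τ = P_out/ω = 18654/118.3 = 158 N·m

158 N·m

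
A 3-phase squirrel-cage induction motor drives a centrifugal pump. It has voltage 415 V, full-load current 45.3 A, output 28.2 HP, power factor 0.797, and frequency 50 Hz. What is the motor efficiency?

81.1 %

P_out = 28.2 × 746 = 21037 W
P_in = √3·V_L·I_L·cosφ = 1.732 × 415 × 45.3 × 0.797 = 25951 W
η = P_out / P_in = 21037 / 25951 = 0.811 = 81.1%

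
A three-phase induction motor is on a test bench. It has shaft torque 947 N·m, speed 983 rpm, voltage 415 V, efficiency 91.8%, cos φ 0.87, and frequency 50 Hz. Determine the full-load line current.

170 A

ω = 2π×983/60 = 102.9 rad/s; P_out = τω = 947 × 102.9 = 97446 W
P_in = P_out / η = 97446 / 0.918 = 106150 W
I_L = P_in / (√3·V_L·cosφ) = 106150 / (1.732 × 415 × 0.87) = 170 A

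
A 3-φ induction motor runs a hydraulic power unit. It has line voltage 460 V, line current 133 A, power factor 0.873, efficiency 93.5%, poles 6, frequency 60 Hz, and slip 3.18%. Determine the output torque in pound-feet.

P_in = √3·V·I·cosφ = 1.732 × 460 × 133 × 0.873 = 92506 W
P_out = η·P_in = 0.935 × 92506 = 86493 W
n_s = 120×60/6 = 1200 rpm; n = 1200×(1−0.0318) = 1162 rpm
ω = 2π×1162/60 = 121.7 rad/s
τ = P_out/ω = 86493/121.7 = 710.7 N·m
In lb·ft: 710.7/1.356 = 524 lb·ft

524 lb·ft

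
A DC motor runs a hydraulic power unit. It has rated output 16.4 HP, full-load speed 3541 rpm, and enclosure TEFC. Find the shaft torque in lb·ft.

P_out = 16.4 × 746 = 12234 W
ω = 2π × 3541/60 = 370.8 rad/s
τ = P_out/ω = 12234/370.8 = 32.99 N·m
In lb·ft: 32.99/1.356 = 24.3 lb·ft

24.3 lb·ft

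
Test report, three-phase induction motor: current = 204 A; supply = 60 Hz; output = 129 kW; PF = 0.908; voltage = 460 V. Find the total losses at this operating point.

P_in = √3·V·I·cosφ = 1.732×460×204×0.908 = 147578 W
P_out = 129000 W
Losses = P_in − P_out = 147578 − 129000 = 18578 W

18.6 kW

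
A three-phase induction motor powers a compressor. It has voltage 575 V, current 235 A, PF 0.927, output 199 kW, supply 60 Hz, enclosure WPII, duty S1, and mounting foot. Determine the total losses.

18000 W

P_in = √3·V·I·cosφ = 1.732×575×235×0.927 = 216952 W
P_out = 199000 W
Losses = P_in − P_out = 216952 − 199000 = 17952 W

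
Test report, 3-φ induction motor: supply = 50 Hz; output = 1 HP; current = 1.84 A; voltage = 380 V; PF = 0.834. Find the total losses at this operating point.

P_in = √3·V·I·cosφ = 1.732×380×1.84×0.834 = 1010 W
P_out = 1×746 = 746 W
Losses = P_in − P_out = 1010 − 746 = 264 W

264 W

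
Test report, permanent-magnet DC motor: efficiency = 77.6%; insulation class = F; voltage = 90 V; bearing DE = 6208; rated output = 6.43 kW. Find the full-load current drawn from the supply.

92.1 A

P_out = 6.43 kW = 6430 W
P_in = P_out / η = 6430 / 0.776 = 8286 W
I = P_in / V = 8286 / 90 = 92.1 A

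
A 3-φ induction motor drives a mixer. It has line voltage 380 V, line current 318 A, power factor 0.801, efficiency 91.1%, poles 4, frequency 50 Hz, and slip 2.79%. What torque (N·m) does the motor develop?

P_in = √3·V·I·cosφ = 1.732 × 380 × 318 × 0.801 = 167645 W
P_out = η·P_in = 0.911 × 167645 = 152725 W
n_s = 120×50/4 = 1500 rpm; n = 1500×(1−0.0279) = 1458 rpm
ω = 2π×1458/60 = 152.7 rad/s
τ = P_out/ω = 152725/152.7 = 1000 N·m

1000 N·m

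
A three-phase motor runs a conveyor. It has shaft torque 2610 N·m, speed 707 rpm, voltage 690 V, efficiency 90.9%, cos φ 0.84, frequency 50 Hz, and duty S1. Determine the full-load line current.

ω = 2π×707/60 = 74.04 rad/s; P_out = τω = 2610 × 74.04 = 193244 W
P_in = P_out / η = 193244 / 0.909 = 212590 W
I_L = P_in / (√3·V_L·cosφ) = 212590 / (1.732 × 690 × 0.84) = 212 A

212 A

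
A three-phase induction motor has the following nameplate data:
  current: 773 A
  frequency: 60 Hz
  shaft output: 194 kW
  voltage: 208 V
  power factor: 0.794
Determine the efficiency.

87.7 %

P_out = 194 kW = 194000 W
P_in = √3·V_L·I_L·cosφ = 1.732 × 208 × 773 × 0.794 = 221111 W
η = P_out / P_in = 194000 / 221111 = 0.877 = 87.7%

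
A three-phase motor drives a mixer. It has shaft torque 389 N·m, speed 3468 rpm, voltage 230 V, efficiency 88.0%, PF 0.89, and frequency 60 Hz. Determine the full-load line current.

ω = 2π×3468/60 = 363.2 rad/s; P_out = τω = 389 × 363.2 = 141285 W
P_in = P_out / η = 141285 / 0.880 = 160551 W
I_L = P_in / (√3·V_L·cosφ) = 160551 / (1.732 × 230 × 0.89) = 453 A

453 A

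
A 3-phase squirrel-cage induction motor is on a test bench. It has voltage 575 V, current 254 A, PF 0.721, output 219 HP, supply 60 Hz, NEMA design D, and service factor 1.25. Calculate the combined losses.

P_in = √3·V·I·cosφ = 1.732×575×254×0.721 = 182383 W
P_out = 219×746 = 163374 W
Losses = P_in − P_out = 182383 − 163374 = 19009 W

19000 W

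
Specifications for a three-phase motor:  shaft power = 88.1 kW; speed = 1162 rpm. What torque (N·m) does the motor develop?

ω = 2π × 1162/60 = 121.7 rad/s
τ = P/ω = 88100/121.7 = 724 N·m

724 N·m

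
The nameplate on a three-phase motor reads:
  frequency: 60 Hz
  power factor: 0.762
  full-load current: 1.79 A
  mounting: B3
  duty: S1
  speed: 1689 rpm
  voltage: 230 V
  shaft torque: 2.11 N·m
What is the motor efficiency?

ω = 2π × 1689/60 = 176.9 rad/s; P_out = τω = 2.11 × 176.9 = 373 W
P_in = √3·V_L·I_L·cosφ = 1.732 × 230 × 1.79 × 0.762 = 543 W
η = P_out / P_in = 373 / 543 = 0.687 = 68.7%

68.7 %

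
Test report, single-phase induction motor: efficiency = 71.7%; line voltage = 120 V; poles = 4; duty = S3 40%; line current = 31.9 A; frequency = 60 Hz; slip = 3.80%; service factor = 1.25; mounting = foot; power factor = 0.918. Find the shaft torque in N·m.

P_in = V·I·cosφ = 120 × 31.9 × 0.918 = 3514 W
P_out = η·P_in = 0.717 × 3514 = 2520 W
n_s = 120×60/4 = 1800 rpm; n = 1800×(1−0.038) = 1732 rpm
ω = 2π×1732/60 = 181.4 rad/s
τ = P_out/ω = 2520/181.4 = 13.9 N·m

13.9 N·m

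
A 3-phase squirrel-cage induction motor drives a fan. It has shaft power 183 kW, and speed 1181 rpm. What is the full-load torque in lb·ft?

ω = 2π × 1181/60 = 123.7 rad/s
τ = P/ω = 183000/123.7 = 1479 N·m
In lb·ft: 1479/1.356 = 1090 lb·ft

1090 lb·ft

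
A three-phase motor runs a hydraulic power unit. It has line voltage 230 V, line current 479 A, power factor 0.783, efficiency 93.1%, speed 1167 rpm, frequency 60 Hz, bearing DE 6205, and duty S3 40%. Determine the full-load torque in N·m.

P_in = √3·V·I·cosφ = 1.732 × 230 × 479 × 0.783 = 149408 W
P_out = η·P_in = 0.931 × 149408 = 139099 W
n = 1167 rpm
ω = 2π×1167/60 = 122.2 rad/s
τ = P_out/ω = 139099/122.2 = 1140 N·m

1140 N·m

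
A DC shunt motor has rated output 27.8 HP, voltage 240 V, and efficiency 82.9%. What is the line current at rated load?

P_out = 27.8 × 746 = 20739 W
P_in = P_out / η = 20739 / 0.829 = 25017 W
I = P_in / V = 25017 / 240 = 104 A

104 A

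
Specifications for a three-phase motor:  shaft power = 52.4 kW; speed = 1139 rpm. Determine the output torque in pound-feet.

324 lb·ft

ω = 2π × 1139/60 = 119.3 rad/s
τ = P/ω = 52400/119.3 = 439.2 N·m
In lb·ft: 439.2/1.356 = 324 lb·ft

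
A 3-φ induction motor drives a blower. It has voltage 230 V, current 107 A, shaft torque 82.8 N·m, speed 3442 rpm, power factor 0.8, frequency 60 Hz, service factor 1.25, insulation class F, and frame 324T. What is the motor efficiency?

87.5 %

ω = 2π × 3442/60 = 360.4 rad/s; P_out = τω = 82.8 × 360.4 = 29841 W
P_in = √3·V_L·I_L·cosφ = 1.732 × 230 × 107 × 0.8 = 34100 W
η = P_out / P_in = 29841 / 34100 = 0.875 = 87.5%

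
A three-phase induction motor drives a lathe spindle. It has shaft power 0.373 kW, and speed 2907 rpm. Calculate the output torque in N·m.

ω = 2π × 2907/60 = 304.4 rad/s
τ = P/ω = 373/304.4 = 1.23 N·m

1.23 N·m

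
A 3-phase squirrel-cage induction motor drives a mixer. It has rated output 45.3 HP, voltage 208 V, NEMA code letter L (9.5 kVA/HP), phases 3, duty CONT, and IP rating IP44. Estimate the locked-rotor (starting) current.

S_LR = 9.5 × 45.3 = 430.35 kVA
I_LR = S_LR/(√3·V_L) = 430350/(1.732×208) = 1190 A

1190 A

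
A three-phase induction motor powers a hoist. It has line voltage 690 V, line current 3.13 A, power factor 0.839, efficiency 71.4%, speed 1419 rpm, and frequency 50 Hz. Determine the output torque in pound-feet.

P_in = √3·V·I·cosφ = 1.732 × 690 × 3.13 × 0.839 = 3138 W
P_out = η·P_in = 0.714 × 3138 = 2241 W
n = 1419 rpm
ω = 2π×1419/60 = 148.6 rad/s
τ = P_out/ω = 2241/148.6 = 15.08 N·m
In lb·ft: 15.08/1.356 = 11.1 lb·ft

11.1 lb·ft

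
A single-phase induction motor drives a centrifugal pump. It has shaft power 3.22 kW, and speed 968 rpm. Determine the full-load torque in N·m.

ω = 2π × 968/60 = 101.4 rad/s
τ = P/ω = 3220/101.4 = 31.8 N·m

31.8 N·m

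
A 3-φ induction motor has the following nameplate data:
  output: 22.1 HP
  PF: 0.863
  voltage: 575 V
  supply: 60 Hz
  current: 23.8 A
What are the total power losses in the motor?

P_in = √3·V·I·cosφ = 1.732×575×23.8×0.863 = 20455 W
P_out = 22.1×746 = 16487 W
Losses = P_in − P_out = 20455 − 16487 = 3968 W

3970 W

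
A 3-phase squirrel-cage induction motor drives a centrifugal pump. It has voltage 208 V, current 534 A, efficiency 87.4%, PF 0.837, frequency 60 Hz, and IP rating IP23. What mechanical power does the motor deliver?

141 kW

P_in = √3·V·I·cosφ = 1.732 × 208 × 534 × 0.837 = 161019 W
P_out = η·P_in = 0.874 × 161019 = 140731 W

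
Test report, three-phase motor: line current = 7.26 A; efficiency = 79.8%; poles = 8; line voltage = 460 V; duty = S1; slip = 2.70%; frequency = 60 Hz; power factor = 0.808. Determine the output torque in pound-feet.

P_in = √3·V·I·cosφ = 1.732 × 460 × 7.26 × 0.808 = 4674 W
P_out = η·P_in = 0.798 × 4674 = 3730 W
n_s = 120×60/8 = 900 rpm; n = 900×(1−0.027) = 876 rpm
ω = 2π×876/60 = 91.73 rad/s
τ = P_out/ω = 3730/91.73 = 40.66 N·m
In lb·ft: 40.66/1.356 = 30 lb·ft

30 lb·ft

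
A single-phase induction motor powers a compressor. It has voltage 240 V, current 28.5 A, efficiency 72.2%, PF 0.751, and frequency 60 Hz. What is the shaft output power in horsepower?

P_in = V·I·cosφ = 240 × 28.5 × 0.751 = 5137 W
P_out = η·P_in = 0.722 × 5137 = 3709 W
= 3709/746 = 4.97 HP

4.97 HP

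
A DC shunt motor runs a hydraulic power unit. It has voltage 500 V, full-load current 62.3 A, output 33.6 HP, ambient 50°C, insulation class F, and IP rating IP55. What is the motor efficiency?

P_out = 33.6 × 746 = 25066 W
P_in = V·I = 500 × 62.3 = 31150 W
η = P_out / P_in = 25066 / 31150 = 0.805 = 80.5%

80.5 %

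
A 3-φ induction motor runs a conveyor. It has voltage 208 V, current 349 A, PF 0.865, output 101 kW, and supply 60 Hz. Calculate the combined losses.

P_in = √3·V·I·cosφ = 1.732×208×349×0.865 = 108756 W
P_out = 101000 W
Losses = P_in − P_out = 108756 − 101000 = 7756 W

7760 W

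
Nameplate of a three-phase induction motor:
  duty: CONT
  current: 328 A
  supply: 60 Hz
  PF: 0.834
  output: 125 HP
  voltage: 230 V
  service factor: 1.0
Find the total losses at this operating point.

15.7 kW

P_in = √3·V·I·cosφ = 1.732×230×328×0.834 = 108972 W
P_out = 125×746 = 93250 W
Losses = P_in − P_out = 108972 − 93250 = 15722 W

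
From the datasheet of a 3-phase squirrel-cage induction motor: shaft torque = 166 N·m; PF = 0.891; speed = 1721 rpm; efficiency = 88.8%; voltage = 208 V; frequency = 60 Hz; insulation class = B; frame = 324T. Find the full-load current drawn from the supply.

105 A

ω = 2π×1721/60 = 180.2 rad/s; P_out = τω = 166 × 180.2 = 29913 W
P_in = P_out / η = 29913 / 0.888 = 33686 W
I_L = P_in / (√3·V_L·cosφ) = 33686 / (1.732 × 208 × 0.891) = 105 A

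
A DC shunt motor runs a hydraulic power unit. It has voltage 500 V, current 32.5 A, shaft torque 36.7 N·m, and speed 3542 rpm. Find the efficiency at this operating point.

ω = 2π × 3542/60 = 370.9 rad/s; P_out = τω = 36.7 × 370.9 = 13612 W
P_in = V·I = 500 × 32.5 = 16250 W
η = P_out / P_in = 13612 / 16250 = 0.838 = 83.8%

83.8 %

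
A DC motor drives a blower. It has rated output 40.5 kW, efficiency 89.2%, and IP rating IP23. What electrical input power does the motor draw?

45.4 kW

P_out = 40500 W
P_in = P_out/η = 40500/0.892 = 45404 W = 45.4 kW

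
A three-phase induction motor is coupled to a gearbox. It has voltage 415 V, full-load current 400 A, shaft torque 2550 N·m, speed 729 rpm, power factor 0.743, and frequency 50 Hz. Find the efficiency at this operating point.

ω = 2π × 729/60 = 76.34 rad/s; P_out = τω = 2550 × 76.34 = 194667 W
P_in = √3·V_L·I_L·cosφ = 1.732 × 415 × 400 × 0.743 = 213621 W
η = P_out / P_in = 194667 / 213621 = 0.911 = 91.1%

91.1 %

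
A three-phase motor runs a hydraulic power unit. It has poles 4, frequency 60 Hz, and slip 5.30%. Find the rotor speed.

1705 rpm

n_s = 120f/p = 120×60/4 = 1800 rpm
n = n_s(1 − s) = 1800 × (1 − 0.053) = 1705 rpm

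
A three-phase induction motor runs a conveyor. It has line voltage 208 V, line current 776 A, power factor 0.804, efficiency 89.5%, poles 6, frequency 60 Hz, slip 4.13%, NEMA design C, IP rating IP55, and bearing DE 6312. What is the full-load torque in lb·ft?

P_in = √3·V·I·cosφ = 1.732 × 208 × 776 × 0.804 = 224765 W
P_out = η·P_in = 0.895 × 224765 = 201165 W
n_s = 120×60/6 = 1200 rpm; n = 1200×(1−0.0413) = 1150 rpm
ω = 2π×1150/60 = 120.4 rad/s
τ = P_out/ω = 201165/120.4 = 1671 N·m
In lb·ft: 1671/1.356 = 1230 lb·ft

1230 lb·ft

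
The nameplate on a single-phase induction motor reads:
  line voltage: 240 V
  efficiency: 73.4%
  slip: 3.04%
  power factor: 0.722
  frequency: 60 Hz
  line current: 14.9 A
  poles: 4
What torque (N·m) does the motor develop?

10.4 N·m

P_in = V·I·cosφ = 240 × 14.9 × 0.722 = 2582 W
P_out = η·P_in = 0.734 × 2582 = 1895 W
n_s = 120×60/4 = 1800 rpm; n = 1800×(1−0.0304) = 1745 rpm
ω = 2π×1745/60 = 182.7 rad/s
τ = P_out/ω = 1895/182.7 = 10.4 N·m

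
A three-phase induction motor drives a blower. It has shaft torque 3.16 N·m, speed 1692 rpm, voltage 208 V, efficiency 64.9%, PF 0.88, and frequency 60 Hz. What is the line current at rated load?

ω = 2π×1692/60 = 177.2 rad/s; P_out = τω = 3.16 × 177.2 = 560 W
P_in = P_out / η = 560 / 0.649 = 863 W
I_L = P_in / (√3·V_L·cosφ) = 863 / (1.732 × 208 × 0.88) = 2.72 A

2.72 A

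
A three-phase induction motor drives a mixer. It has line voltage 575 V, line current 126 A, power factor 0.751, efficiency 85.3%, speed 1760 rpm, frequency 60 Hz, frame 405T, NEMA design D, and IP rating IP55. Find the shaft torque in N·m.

436 N·m

P_in = √3·V·I·cosφ = 1.732 × 575 × 126 × 0.751 = 94238 W
P_out = η·P_in = 0.853 × 94238 = 80385 W
n = 1760 rpm
ω = 2π×1760/60 = 184.3 rad/s
τ = P_out/ω = 80385/184.3 = 436 N·m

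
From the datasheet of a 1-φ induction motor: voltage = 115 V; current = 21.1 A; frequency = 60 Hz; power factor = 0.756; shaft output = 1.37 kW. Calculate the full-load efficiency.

74.7 %

P_out = 1.37 kW = 1370 W
P_in = V·I·cosφ = 115 × 21.1 × 0.756 = 1834 W
η = P_out / P_in = 1370 / 1834 = 0.747 = 74.7%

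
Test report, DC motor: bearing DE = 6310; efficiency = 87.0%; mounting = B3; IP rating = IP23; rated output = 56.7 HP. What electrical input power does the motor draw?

P_out = 56.7 × 746 = 42298 W
P_in = P_out/η = 42298/0.87 = 48618 W = 48.6 kW

48.6 kW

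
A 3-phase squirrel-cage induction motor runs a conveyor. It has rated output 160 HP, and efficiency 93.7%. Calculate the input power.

P_out = 160 × 746 = 119360 W
P_in = P_out/η = 119360/0.937 = 127385 W = 127 kW

127 kW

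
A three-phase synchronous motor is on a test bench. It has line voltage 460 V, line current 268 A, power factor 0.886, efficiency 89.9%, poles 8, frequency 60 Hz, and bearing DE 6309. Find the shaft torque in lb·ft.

P_in = √3·V·I·cosφ = 1.732 × 460 × 268 × 0.886 = 189180 W
P_out = η·P_in = 0.899 × 189180 = 170073 W
n = n_s = 120×60/8 = 900 rpm (synchronous)
ω = 2π×900/60 = 94.25 rad/s
τ = P_out/ω = 170073/94.25 = 1804 N·m
In lb·ft: 1804/1.356 = 1330 lb·ft

1330 lb·ft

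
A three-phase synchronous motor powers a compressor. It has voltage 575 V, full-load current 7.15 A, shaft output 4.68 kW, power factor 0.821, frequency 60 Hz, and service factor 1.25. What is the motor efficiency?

P_out = 4.68 kW = 4680 W
P_in = √3·V_L·I_L·cosφ = 1.732 × 575 × 7.15 × 0.821 = 5846 W
η = P_out / P_in = 4680 / 5846 = 0.801 = 80.1%

80.1 %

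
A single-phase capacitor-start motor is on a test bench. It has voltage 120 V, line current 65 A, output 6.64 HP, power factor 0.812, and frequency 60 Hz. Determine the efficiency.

78.2 %

P_out = 6.64 × 746 = 4953 W
P_in = V·I·cosφ = 120 × 65 × 0.812 = 6334 W
η = P_out / P_in = 4953 / 6334 = 0.782 = 78.2%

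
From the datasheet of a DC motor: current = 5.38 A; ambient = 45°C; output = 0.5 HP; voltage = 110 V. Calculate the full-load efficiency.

63.0 %

P_out = 0.5 × 746 = 373 W
P_in = V·I = 110 × 5.38 = 592 W
η = P_out / P_in = 373 / 592 = 0.630 = 63.0%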